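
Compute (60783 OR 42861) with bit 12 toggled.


Step 1: 60783 | 42861 = 61295
Step 2: 61295 ^ (1 << 12) = 61295 ^ 4096 = 65391

65391


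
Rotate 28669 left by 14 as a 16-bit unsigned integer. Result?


Rotate 0b110111111111101 left by 14 (16-bit) = 0b101101111111111 = 23551

23551


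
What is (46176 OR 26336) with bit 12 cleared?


Step 1: 46176 | 26336 = 63200
Step 2: 63200 & ~(1 << 12) = 59104

59104


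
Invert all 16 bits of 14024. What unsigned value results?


14024 ^ 65535 = 51511

51511


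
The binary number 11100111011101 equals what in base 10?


11100111011101 in decimal = 14813

14813


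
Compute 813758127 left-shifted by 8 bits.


0b110000100000001111011010101111 << 8 = 0b11000010000000111101101010111100000000 = 208322080512

208322080512


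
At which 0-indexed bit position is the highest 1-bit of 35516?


0b1000101010111100. Highest set bit at position 15

15


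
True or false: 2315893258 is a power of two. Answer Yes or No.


0b10001010000010011011101000001010. Multiple bits set => No

No


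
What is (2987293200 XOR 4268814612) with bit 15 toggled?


Step 1: 2987293200 ^ 4268814612 = 1283361540
Step 2: 1283361540 ^ (1 << 15) = 1283361540 ^ 32768 = 1283328772

1283328772


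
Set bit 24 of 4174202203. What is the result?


4174202203 | (1 << 24) = 4174202203 | 16777216 = 4190979419

4190979419


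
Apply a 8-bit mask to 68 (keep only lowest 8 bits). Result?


68 & 255 = 68

68


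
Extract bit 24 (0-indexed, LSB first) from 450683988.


0b11010110111001110010001010100, position 24 = 0

0


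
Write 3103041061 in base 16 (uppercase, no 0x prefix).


3103041061 = B8F4A625 hex

B8F4A625


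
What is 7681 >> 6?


0b1111000000001 >> 6 = 0b1111000 = 120

120


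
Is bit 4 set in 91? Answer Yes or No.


0b1011011, bit 4 = 1. Yes

Yes


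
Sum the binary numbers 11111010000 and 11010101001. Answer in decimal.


11111010000 + 11010101001 = 111001111001 = 3705

3705


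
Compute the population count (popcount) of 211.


0b11010011 has 5 set bits

5


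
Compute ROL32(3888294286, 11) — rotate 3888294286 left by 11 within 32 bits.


Rotate 0b11100111110000101010100110001110 left by 11 (32-bit) = 0b10101010011000111011100111110 = 357332798

357332798


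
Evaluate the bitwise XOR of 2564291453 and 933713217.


0b10011000110101111111101101111101 ^ 0b110111101001110101010101000001 = 0b10101111011100001010111000111100 = 2943397436

2943397436


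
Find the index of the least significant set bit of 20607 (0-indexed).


0b101000001111111. Lowest set bit at position 0

0


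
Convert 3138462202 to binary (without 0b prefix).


3138462202 = 10111011000100010010000111111010 in binary

10111011000100010010000111111010


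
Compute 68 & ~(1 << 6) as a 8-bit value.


68 & ~(1 << 6) = 4

4


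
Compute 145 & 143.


0b10010001 & 0b10001111 = 0b10000001 = 129

129


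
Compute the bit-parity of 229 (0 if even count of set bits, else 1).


0b11100101 has 5 ones => parity 1

1


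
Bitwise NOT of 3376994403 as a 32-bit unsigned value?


~0b11001001010010001101100001100011 = 0b110110101101110010011110011100 = 917972892 (32-bit unsigned)

917972892


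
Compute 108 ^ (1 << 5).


108 ^ (1 << 5) = 108 ^ 32 = 76

76


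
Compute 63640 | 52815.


0b1111100010011000 | 0b1100111001001111 = 0b1111111011011111 = 65247

65247


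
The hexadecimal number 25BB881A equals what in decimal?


25BB881A hex = 633047066 decimal

633047066


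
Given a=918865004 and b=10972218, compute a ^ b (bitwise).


918865004 ^ 10972218 = 912500822

912500822


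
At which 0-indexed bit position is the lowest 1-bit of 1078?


0b10000110110. Lowest set bit at position 1

1


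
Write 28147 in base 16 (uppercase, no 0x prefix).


28147 = 6DF3 hex

6DF3


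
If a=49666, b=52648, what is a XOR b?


49666 ^ 52648 = 4010

4010


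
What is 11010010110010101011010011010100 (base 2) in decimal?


11010010110010101011010011010100 in decimal = 3536499924

3536499924


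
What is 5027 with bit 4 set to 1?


5027 | (1 << 4) = 5027 | 16 = 5043

5043


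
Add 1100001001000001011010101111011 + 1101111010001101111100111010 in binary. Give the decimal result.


1100001001000001011010101111011 + 1101111010001101111100111010 = 1101111000010011001010010110101 = 1862898869

1862898869


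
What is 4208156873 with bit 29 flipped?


4208156873 ^ (1 << 29) = 4208156873 ^ 536870912 = 3671285961

3671285961


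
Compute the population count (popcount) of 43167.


0b1010100010011111 has 9 set bits

9


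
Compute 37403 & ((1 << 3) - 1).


37403 & 7 = 3

3


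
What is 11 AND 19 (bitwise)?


0b1011 & 0b10011 = 0b11 = 3

3


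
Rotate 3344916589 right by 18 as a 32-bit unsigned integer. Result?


Rotate 0b11000111010111110110000001101101 right by 18 (32-bit) = 0b11011000000110110111000111010111 = 3625677271

3625677271


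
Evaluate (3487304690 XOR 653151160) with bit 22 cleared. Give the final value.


Step 1: 3487304690 ^ 653151160 = 3912384586
Step 2: 3912384586 & ~(1 << 22) = 3912384586

3912384586


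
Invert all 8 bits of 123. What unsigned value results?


123 ^ 255 = 132

132


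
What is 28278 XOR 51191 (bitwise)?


0b110111001110110 ^ 0b1100011111110111 = 0b1010100110000001 = 43393

43393


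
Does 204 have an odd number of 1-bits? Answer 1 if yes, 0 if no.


0b11001100 has 4 ones => parity 0

0


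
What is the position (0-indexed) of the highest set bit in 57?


0b111001. Highest set bit at position 5

5


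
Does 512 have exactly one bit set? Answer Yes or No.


0b1000000000. Only one bit set => Yes

Yes


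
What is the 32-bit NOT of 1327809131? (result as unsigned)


~0b1001111001001001100001001101011 = 0b10110000110110110011110110010100 = 2967158164 (32-bit unsigned)

2967158164


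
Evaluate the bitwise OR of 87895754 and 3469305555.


0b101001111010010111011001010 | 0b11001110110010010110011011010011 = 0b11001111111111010110111011011011 = 3489492699

3489492699


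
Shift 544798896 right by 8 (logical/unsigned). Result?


0b100000011110001111100010110000 >> 8 = 0b1000000111100011111000 = 2128120

2128120


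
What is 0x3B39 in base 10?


3B39 hex = 15161 decimal

15161


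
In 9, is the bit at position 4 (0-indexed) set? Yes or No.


0b1001, bit 4 = 0. No

No


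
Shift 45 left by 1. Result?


0b101101 << 1 = 0b1011010 = 90

90


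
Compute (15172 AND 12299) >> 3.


Step 1: 15172 & 12299 = 12288
Step 2: 12288 >> 3 = 1536

1536


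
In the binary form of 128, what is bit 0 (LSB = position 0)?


0b10000000, position 0 = 0

0


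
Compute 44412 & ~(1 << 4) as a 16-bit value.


44412 & ~(1 << 4) = 44396

44396


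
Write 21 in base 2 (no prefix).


21 = 10101 in binary

10101


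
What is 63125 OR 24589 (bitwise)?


0b1111011010010101 | 0b110000000001101 = 0b1111011010011101 = 63133

63133


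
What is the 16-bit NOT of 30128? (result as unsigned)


~0b111010110110000 = 0b1000101001001111 = 35407 (16-bit unsigned)

35407


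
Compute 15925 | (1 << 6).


15925 | (1 << 6) = 15925 | 64 = 15989

15989


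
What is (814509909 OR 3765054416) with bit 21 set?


Step 1: 814509909 | 3765054416 = 4042158037
Step 2: 4042158037 | (1 << 21) = 4042158037 | 2097152 = 4042158037

4042158037


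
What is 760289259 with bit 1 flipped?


760289259 ^ (1 << 1) = 760289259 ^ 2 = 760289257

760289257


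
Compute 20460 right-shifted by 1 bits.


0b100111111101100 >> 1 = 0b10011111110110 = 10230

10230


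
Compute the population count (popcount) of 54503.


0b1101010011100111 has 10 set bits

10


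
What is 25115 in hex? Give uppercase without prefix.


25115 = 621B hex

621B


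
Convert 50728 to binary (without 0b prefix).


50728 = 1100011000101000 in binary

1100011000101000


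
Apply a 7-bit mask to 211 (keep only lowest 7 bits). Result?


211 & 127 = 83

83


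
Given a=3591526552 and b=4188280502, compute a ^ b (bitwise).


3591526552 ^ 4188280502 = 800476718

800476718


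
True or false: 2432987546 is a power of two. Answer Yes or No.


0b10010001000001000111000110011010. Multiple bits set => No

No


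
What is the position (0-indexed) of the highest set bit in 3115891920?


0b10111001101110001011110011010000. Highest set bit at position 31

31


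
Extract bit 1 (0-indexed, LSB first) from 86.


0b1010110, position 1 = 1

1


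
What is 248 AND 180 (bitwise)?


0b11111000 & 0b10110100 = 0b10110000 = 176

176


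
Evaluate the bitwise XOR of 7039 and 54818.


0b1101101111111 ^ 0b1101011000100010 = 0b1100110101011101 = 52573

52573


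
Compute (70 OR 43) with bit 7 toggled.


Step 1: 70 | 43 = 111
Step 2: 111 ^ (1 << 7) = 111 ^ 128 = 239

239


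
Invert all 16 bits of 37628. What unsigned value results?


37628 ^ 65535 = 27907

27907


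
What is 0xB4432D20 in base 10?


B4432D20 hex = 3024301344 decimal

3024301344


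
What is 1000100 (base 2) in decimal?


1000100 in decimal = 68

68


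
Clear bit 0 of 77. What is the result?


77 & ~(1 << 0) = 76

76


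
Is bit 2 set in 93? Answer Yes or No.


0b1011101, bit 2 = 1. Yes

Yes


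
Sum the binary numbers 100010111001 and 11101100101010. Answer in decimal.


100010111001 + 11101100101010 = 100001111100011 = 17379

17379


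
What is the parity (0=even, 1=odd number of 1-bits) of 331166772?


0b10011101111010011010000110100 has 15 ones => parity 1

1


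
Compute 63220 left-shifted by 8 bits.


0b1111011011110100 << 8 = 0b111101101111010000000000 = 16184320

16184320


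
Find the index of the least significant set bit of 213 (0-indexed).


0b11010101. Lowest set bit at position 0

0


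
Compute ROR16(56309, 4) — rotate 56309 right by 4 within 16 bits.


Rotate 0b1101101111110101 right by 4 (16-bit) = 0b101110110111111 = 23999

23999


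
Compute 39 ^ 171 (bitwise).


0b100111 ^ 0b10101011 = 0b10001100 = 140

140


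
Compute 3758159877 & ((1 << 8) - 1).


3758159877 & 255 = 5

5


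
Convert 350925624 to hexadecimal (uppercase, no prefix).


350925624 = 14EAB338 hex

14EAB338


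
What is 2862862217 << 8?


0b10101010101000111100111110001001 << 8 = 0b1010101010100011110011111000100100000000 = 732892727552

732892727552


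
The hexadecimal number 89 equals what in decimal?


89 hex = 137 decimal

137


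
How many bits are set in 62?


0b111110 has 5 set bits

5


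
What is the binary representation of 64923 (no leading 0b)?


64923 = 1111110110011011 in binary

1111110110011011


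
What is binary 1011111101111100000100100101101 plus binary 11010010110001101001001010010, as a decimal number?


1011111101111100000100100101101 + 11010010110001101001001010010 = 1111010000101101101101101111111 = 2048318335

2048318335


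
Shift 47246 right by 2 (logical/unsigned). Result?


0b1011100010001110 >> 2 = 0b10111000100011 = 11811

11811


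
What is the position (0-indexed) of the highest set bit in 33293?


0b1000001000001101. Highest set bit at position 15

15


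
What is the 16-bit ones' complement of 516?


516 ^ 65535 = 65019

65019


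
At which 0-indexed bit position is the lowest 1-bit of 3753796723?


0b11011111101111100110010001110011. Lowest set bit at position 0

0


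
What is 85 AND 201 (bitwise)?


0b1010101 & 0b11001001 = 0b1000001 = 65

65


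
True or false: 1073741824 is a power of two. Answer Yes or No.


0b1000000000000000000000000000000. Only one bit set => Yes

Yes


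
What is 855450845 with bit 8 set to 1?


855450845 | (1 << 8) = 855450845 | 256 = 855451101

855451101


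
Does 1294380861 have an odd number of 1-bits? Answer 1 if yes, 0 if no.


0b1001101001001101010111100111101 has 18 ones => parity 0

0


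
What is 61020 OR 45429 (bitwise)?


0b1110111001011100 | 0b1011000101110101 = 0b1111111101111101 = 65405

65405


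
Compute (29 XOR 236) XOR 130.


Step 1: 29 ^ 236 = 241
Step 2: 241 ^ 130 = 115

115


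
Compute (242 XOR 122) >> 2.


Step 1: 242 ^ 122 = 136
Step 2: 136 >> 2 = 34

34


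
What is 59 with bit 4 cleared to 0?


59 & ~(1 << 4) = 43

43


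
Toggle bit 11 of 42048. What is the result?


42048 ^ (1 << 11) = 42048 ^ 2048 = 44096

44096


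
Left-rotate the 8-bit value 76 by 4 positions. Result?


Rotate 0b1001100 left by 4 (8-bit) = 0b11000100 = 196

196


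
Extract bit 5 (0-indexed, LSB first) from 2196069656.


0b10000010111001010101110100011000, position 5 = 0

0


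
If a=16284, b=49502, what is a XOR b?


16284 ^ 49502 = 65218

65218


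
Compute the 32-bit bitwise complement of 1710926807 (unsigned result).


~0b1100101111110101010101111010111 = 0b10011010000001010101010000101000 = 2584040488 (32-bit unsigned)

2584040488


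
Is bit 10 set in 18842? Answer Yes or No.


0b100100110011010, bit 10 = 0. No

No


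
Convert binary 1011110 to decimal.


1011110 in decimal = 94

94


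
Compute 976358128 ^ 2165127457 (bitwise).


0b111010001100100000101011110000 ^ 0b10000001000011010011100100100001 = 0b10111011001111110011001111010001 = 3141481425

3141481425


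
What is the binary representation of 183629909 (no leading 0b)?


183629909 = 1010111100011111100001010101 in binary

1010111100011111100001010101


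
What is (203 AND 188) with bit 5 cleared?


Step 1: 203 & 188 = 136
Step 2: 136 & ~(1 << 5) = 136

136


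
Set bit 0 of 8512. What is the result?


8512 | (1 << 0) = 8512 | 1 = 8513

8513


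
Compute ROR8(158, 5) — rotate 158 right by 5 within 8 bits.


Rotate 0b10011110 right by 5 (8-bit) = 0b11110100 = 244

244


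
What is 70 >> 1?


0b1000110 >> 1 = 0b100011 = 35

35


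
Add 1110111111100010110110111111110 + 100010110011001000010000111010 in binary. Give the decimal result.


1110111111100010110110111111110 + 100010110011001000010000111010 = 10011010101111011111001000111000 = 2596139576

2596139576


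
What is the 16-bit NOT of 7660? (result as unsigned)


~0b1110111101100 = 0b1110001000010011 = 57875 (16-bit unsigned)

57875


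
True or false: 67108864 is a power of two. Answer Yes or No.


0b100000000000000000000000000. Only one bit set => Yes

Yes


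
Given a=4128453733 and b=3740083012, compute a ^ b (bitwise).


4128453733 ^ 3740083012 = 687740705

687740705


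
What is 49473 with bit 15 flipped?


49473 ^ (1 << 15) = 49473 ^ 32768 = 16705

16705


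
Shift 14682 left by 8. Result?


0b11100101011010 << 8 = 0b1110010101101000000000 = 3758592

3758592


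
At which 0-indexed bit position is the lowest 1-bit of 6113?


0b1011111100001. Lowest set bit at position 0

0


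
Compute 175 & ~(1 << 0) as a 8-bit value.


175 & ~(1 << 0) = 174

174


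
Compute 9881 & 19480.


0b10011010011001 & 0b100110000011000 = 0b10000011000 = 1048

1048


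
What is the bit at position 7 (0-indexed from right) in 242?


0b11110010, position 7 = 1

1


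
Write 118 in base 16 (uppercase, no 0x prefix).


118 = 76 hex

76


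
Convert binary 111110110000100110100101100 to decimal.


111110110000100110100101100 in decimal = 131616044

131616044


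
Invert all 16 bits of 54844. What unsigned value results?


54844 ^ 65535 = 10691

10691


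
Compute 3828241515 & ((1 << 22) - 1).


3828241515 & 4194303 = 3036267

3036267


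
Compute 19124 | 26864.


0b100101010110100 | 0b110100011110000 = 0b110101011110100 = 27380

27380


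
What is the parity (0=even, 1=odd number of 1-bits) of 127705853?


0b111100111001010001011111101 has 17 ones => parity 1

1


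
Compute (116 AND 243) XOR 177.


Step 1: 116 & 243 = 112
Step 2: 112 ^ 177 = 193

193


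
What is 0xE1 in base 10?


E1 hex = 225 decimal

225


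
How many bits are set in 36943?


0b1001000001001111 has 7 set bits

7


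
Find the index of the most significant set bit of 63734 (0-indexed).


0b1111100011110110. Highest set bit at position 15

15


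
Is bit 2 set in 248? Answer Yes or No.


0b11111000, bit 2 = 0. No

No


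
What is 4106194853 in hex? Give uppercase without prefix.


4106194853 = F4BF8FA5 hex

F4BF8FA5


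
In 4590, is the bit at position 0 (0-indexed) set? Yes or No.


0b1000111101110, bit 0 = 0. No

No


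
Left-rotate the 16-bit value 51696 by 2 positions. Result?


Rotate 0b1100100111110000 left by 2 (16-bit) = 0b10011111000011 = 10179

10179


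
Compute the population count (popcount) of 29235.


0b111001000110011 has 8 set bits

8


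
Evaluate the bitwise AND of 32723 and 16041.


0b111111111010011 & 0b11111010101001 = 0b11111010000001 = 16001

16001


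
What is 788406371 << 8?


0b101110111111100010000001100011 << 8 = 0b10111011111110001000000110001100000000 = 201832030976

201832030976


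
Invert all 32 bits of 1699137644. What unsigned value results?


1699137644 ^ 4294967295 = 2595829651

2595829651


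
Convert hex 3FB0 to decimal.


3FB0 hex = 16304 decimal

16304


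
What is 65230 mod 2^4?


65230 & 15 = 14

14


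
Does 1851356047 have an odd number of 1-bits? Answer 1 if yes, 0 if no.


0b1101110010110010111001110001111 has 19 ones => parity 1

1


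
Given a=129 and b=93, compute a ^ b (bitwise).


129 ^ 93 = 220

220


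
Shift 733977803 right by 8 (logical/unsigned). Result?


0b101011101111111001110011001011 >> 8 = 0b1010111011111110011100 = 2867100

2867100


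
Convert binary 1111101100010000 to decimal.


1111101100010000 in decimal = 64272

64272


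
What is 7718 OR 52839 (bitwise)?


0b1111000100110 | 0b1100111001100111 = 0b1101111001100111 = 56935

56935


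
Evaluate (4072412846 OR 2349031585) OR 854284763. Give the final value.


Step 1: 4072412846 | 2349031585 = 4273960623
Step 2: 4273960623 | 854284763 = 4278157311

4278157311


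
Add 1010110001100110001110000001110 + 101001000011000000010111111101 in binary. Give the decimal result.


1010110001100110001110000001110 + 101001000011000000010111111101 = 1111111001111110010001000001011 = 2134843915

2134843915


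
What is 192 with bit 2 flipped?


192 ^ (1 << 2) = 192 ^ 4 = 196

196


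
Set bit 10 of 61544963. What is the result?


61544963 | (1 << 10) = 61544963 | 1024 = 61545987

61545987


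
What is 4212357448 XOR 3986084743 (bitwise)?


0b11111011000100110111100101001000 ^ 0b11101101100101101101001110000111 = 0b10110100001011010101011001111 = 377858767

377858767


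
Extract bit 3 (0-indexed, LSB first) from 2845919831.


0b10101001101000010100101001010111, position 3 = 0

0


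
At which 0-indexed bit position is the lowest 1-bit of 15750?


0b11110110000110. Lowest set bit at position 1

1


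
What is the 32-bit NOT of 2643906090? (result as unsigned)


~0b10011101100101101100111000101010 = 0b1100010011010010011000111010101 = 1651061205 (32-bit unsigned)

1651061205


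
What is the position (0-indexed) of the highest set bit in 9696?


0b10010111100000. Highest set bit at position 13

13


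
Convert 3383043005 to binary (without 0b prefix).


3383043005 = 11001001101001010010001110111101 in binary

11001001101001010010001110111101


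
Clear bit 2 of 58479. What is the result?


58479 & ~(1 << 2) = 58475

58475


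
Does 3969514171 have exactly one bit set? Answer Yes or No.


0b11101100100110011111101010111011. Multiple bits set => No

No


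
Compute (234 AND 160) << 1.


Step 1: 234 & 160 = 160
Step 2: 160 << 1 = 320

320


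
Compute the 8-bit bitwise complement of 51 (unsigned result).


~0b110011 = 0b11001100 = 204 (8-bit unsigned)

204


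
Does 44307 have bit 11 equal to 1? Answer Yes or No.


0b1010110100010011, bit 11 = 1. Yes

Yes


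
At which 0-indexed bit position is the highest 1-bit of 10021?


0b10011100100101. Highest set bit at position 13

13


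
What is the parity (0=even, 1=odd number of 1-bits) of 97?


0b1100001 has 3 ones => parity 1

1


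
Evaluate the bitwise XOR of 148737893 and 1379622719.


0b1000110111011000111101100101 ^ 0b1010010001110110101111100111111 = 0b1011010111001101101000001011010 = 1525076058

1525076058


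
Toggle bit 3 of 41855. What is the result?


41855 ^ (1 << 3) = 41855 ^ 8 = 41847

41847


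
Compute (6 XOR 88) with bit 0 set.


Step 1: 6 ^ 88 = 94
Step 2: 94 | (1 << 0) = 94 | 1 = 95

95


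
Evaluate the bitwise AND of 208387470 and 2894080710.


0b1100011010111011110110001110 & 0b10101100100000000010101011000110 = 0b1100000000000010100010000110 = 201336966

201336966


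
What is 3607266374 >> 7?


0b11010111000000101000010001000110 >> 7 = 0b1101011100000010100001000 = 28181768

28181768


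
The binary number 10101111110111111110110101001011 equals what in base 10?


10101111110111111110110101001011 in decimal = 2950688075

2950688075


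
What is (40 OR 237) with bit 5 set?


Step 1: 40 | 237 = 237
Step 2: 237 | (1 << 5) = 237 | 32 = 237

237


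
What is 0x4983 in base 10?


4983 hex = 18819 decimal

18819


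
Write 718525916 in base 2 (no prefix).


718525916 = 101010110100111101010111011100 in binary

101010110100111101010111011100


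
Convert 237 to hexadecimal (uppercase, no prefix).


237 = ED hex

ED


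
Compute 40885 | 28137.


0b1001111110110101 | 0b110110111101001 = 0b1111111111111101 = 65533

65533


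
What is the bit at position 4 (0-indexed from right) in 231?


0b11100111, position 4 = 0

0


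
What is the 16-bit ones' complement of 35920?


35920 ^ 65535 = 29615

29615


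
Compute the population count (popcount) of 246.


0b11110110 has 6 set bits

6


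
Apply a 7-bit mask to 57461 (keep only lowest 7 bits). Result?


57461 & 127 = 117

117


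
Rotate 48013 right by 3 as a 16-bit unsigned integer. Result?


Rotate 0b1011101110001101 right by 3 (16-bit) = 0b1011011101110001 = 46961

46961


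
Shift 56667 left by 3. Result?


0b1101110101011011 << 3 = 0b1101110101011011000 = 453336

453336


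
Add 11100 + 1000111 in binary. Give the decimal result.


11100 + 1000111 = 1100011 = 99

99


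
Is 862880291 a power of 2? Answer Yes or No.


0b110011011011101000001000100011. Multiple bits set => No

No


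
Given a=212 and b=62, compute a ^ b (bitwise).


212 ^ 62 = 234

234


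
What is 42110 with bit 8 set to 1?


42110 | (1 << 8) = 42110 | 256 = 42366

42366


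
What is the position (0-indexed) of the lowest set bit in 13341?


0b11010000011101. Lowest set bit at position 0

0


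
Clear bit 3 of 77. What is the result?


77 & ~(1 << 3) = 69

69


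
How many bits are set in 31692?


0b111101111001100 has 10 set bits

10


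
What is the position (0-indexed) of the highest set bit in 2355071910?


0b10001100010111111000101110100110. Highest set bit at position 31

31


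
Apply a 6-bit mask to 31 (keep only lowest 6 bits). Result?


31 & 63 = 31

31


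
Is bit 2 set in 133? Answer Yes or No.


0b10000101, bit 2 = 1. Yes

Yes


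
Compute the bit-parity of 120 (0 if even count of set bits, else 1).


0b1111000 has 4 ones => parity 0

0


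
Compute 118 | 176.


0b1110110 | 0b10110000 = 0b11110110 = 246

246


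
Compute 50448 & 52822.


0b1100010100010000 & 0b1100111001010110 = 0b1100010000010000 = 50192

50192


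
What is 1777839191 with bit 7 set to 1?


1777839191 | (1 << 7) = 1777839191 | 128 = 1777839319

1777839319


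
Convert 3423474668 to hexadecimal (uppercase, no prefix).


3423474668 = CC0E13EC hex

CC0E13EC


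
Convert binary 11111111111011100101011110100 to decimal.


11111111111011100101011110100 in decimal = 536726260

536726260


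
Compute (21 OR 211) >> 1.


Step 1: 21 | 211 = 215
Step 2: 215 >> 1 = 107

107


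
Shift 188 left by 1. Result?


0b10111100 << 1 = 0b101111000 = 376

376


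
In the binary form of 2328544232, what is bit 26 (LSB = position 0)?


0b10001010110010101100001111101000, position 26 = 0

0


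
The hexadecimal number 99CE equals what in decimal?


99CE hex = 39374 decimal

39374


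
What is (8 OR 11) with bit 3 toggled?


Step 1: 8 | 11 = 11
Step 2: 11 ^ (1 << 3) = 11 ^ 8 = 3

3


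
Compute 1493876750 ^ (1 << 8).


1493876750 ^ (1 << 8) = 1493876750 ^ 256 = 1493877006

1493877006


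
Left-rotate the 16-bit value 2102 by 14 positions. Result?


Rotate 0b100000110110 left by 14 (16-bit) = 0b1000001000001101 = 33293

33293


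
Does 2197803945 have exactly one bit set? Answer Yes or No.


0b10000010111111111101001110101001. Multiple bits set => No

No


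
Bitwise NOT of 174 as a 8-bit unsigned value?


~0b10101110 = 0b1010001 = 81 (8-bit unsigned)

81


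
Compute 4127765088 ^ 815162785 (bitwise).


0b11110110000010001011001001100000 ^ 0b110000100101100110010110100001 = 0b11000110100111101101011111000001 = 3332298689

3332298689


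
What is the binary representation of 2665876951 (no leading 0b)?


2665876951 = 10011110111001100000110111010111 in binary

10011110111001100000110111010111


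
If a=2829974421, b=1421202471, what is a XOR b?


2829974421 ^ 1421202471 = 4229443506

4229443506


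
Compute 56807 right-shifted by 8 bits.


0b1101110111100111 >> 8 = 0b11011101 = 221

221


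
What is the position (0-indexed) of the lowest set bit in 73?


0b1001001. Lowest set bit at position 0

0


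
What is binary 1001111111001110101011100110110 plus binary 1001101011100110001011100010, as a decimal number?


1001111111001110101011100110110 + 1001101011100110001011100010 = 1011001100101011011101000011000 = 1502984728

1502984728


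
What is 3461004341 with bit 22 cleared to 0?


3461004341 & ~(1 << 22) = 3456810037

3456810037


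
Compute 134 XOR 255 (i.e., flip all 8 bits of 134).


134 ^ 255 = 121

121


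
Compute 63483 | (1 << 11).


63483 | (1 << 11) = 63483 | 2048 = 65531

65531


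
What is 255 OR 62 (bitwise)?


0b11111111 | 0b111110 = 0b11111111 = 255

255


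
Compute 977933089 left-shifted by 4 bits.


0b111010010010100001001100100001 << 4 = 0b1110100100101000010011001000010000 = 15646929424

15646929424


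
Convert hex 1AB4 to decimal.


1AB4 hex = 6836 decimal

6836


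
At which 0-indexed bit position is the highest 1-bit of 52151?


0b1100101110110111. Highest set bit at position 15

15


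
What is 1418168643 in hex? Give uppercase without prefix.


1418168643 = 54878943 hex

54878943


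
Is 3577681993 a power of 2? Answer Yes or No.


0b11010101001111110001100001001001. Multiple bits set => No

No


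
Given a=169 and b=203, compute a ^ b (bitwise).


169 ^ 203 = 98

98


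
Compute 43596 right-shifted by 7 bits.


0b1010101001001100 >> 7 = 0b101010100 = 340

340


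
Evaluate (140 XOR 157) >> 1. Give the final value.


Step 1: 140 ^ 157 = 17
Step 2: 17 >> 1 = 8

8


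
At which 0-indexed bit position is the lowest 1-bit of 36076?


0b1000110011101100. Lowest set bit at position 2

2


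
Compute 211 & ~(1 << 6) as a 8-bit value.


211 & ~(1 << 6) = 147

147


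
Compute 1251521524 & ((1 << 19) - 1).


1251521524 & 524287 = 46068

46068


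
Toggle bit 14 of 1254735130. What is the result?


1254735130 ^ (1 << 14) = 1254735130 ^ 16384 = 1254751514

1254751514


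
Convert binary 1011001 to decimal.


1011001 in decimal = 89

89


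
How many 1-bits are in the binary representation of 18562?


0b100100010000010 has 4 set bits

4


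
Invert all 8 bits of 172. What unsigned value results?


172 ^ 255 = 83

83


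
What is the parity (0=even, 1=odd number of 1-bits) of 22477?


0b101011111001101 has 10 ones => parity 0

0


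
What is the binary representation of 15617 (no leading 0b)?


15617 = 11110100000001 in binary

11110100000001


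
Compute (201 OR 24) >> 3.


Step 1: 201 | 24 = 217
Step 2: 217 >> 3 = 27

27


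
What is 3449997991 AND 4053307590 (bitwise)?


0b11001101101000101100101010100111 & 0b11110001100110001001000011000110 = 0b11000001100000001000000010000110 = 3246424198

3246424198


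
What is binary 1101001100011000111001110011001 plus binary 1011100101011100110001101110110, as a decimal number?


1101001100011000111001110011001 + 1011100101011100110001101110110 = 11000110001110101101011100001111 = 3325744911

3325744911


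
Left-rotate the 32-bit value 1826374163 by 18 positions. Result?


Rotate 0b1101100110111000100001000010011 left by 18 (32-bit) = 0b1000010011011011001101110001 = 139309937

139309937


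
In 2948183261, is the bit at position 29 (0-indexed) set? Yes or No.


0b10101111101110011011010011011101, bit 29 = 1. Yes

Yes


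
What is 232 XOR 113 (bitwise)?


0b11101000 ^ 0b1110001 = 0b10011001 = 153

153


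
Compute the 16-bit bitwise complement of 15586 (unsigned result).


~0b11110011100010 = 0b1100001100011101 = 49949 (16-bit unsigned)

49949


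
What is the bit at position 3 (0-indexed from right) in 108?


0b1101100, position 3 = 1

1


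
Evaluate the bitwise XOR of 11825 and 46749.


0b10111000110001 ^ 0b1011011010011101 = 0b1001100010101100 = 39084

39084


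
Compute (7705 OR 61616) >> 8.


Step 1: 7705 | 61616 = 65209
Step 2: 65209 >> 8 = 254

254


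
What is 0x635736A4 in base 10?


635736A4 hex = 1666660004 decimal

1666660004


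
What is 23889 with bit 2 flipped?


23889 ^ (1 << 2) = 23889 ^ 4 = 23893

23893


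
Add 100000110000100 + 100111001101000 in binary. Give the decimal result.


100000110000100 + 100111001101000 = 1000111111101100 = 36844

36844


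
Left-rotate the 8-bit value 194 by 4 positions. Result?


Rotate 0b11000010 left by 4 (8-bit) = 0b101100 = 44

44


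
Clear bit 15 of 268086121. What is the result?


268086121 & ~(1 << 15) = 268053353

268053353


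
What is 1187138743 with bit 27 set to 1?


1187138743 | (1 << 27) = 1187138743 | 134217728 = 1321356471

1321356471


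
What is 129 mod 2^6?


129 & 63 = 1

1


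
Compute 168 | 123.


0b10101000 | 0b1111011 = 0b11111011 = 251

251


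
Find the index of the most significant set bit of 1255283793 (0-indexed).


0b1001010110100100001110001010001. Highest set bit at position 30

30


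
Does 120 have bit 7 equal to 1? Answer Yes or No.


0b1111000, bit 7 = 0. No

No


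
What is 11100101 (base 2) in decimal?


11100101 in decimal = 229

229


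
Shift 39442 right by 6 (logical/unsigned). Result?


0b1001101000010010 >> 6 = 0b1001101000 = 616

616


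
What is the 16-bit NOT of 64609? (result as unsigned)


~0b1111110001100001 = 0b1110011110 = 926 (16-bit unsigned)

926


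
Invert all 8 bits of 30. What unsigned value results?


30 ^ 255 = 225

225


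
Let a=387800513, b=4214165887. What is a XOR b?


387800513 ^ 4214165887 = 3962719422

3962719422


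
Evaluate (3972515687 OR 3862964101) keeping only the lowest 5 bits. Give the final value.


Step 1: 3972515687 | 3862964101 = 4006078439
Step 2: 4006078439 & 31 = 7

7


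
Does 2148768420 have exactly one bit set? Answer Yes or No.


0b10000000000100111001101010100100. Multiple bits set => No

No


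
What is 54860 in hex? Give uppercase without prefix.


54860 = D64C hex

D64C


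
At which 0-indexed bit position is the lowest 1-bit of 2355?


0b100100110011. Lowest set bit at position 0

0


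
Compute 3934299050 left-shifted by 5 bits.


0b11101010100000001010001110101010 << 5 = 0b1110101010000000101000111010101000000 = 125897569600

125897569600


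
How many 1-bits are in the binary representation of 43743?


0b1010101011011111 has 11 set bits

11


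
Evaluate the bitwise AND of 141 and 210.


0b10001101 & 0b11010010 = 0b10000000 = 128

128


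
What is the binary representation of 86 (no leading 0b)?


86 = 1010110 in binary

1010110


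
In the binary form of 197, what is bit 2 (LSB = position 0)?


0b11000101, position 2 = 1

1


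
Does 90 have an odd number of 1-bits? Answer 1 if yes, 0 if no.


0b1011010 has 4 ones => parity 0

0


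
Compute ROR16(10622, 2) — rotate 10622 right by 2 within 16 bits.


Rotate 0b10100101111110 right by 2 (16-bit) = 0b1000101001011111 = 35423

35423


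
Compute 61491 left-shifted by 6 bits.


0b1111000000110011 << 6 = 0b1111000000110011000000 = 3935424

3935424


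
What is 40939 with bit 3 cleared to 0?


40939 & ~(1 << 3) = 40931

40931


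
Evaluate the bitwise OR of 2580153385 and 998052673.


0b10011001110010100000010000101001 | 0b111011011111010001001101000001 = 0b10111011111111110001011101101001 = 3154057065

3154057065


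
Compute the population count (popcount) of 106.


0b1101010 has 4 set bits

4


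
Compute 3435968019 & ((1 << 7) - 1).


3435968019 & 127 = 19

19


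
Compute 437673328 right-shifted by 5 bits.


0b11010000101100101110101110000 >> 5 = 0b110100001011001011101011 = 13677291

13677291


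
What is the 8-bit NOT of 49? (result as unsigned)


~0b110001 = 0b11001110 = 206 (8-bit unsigned)

206


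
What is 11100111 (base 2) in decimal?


11100111 in decimal = 231

231


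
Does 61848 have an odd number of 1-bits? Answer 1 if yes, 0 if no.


0b1111000110011000 has 8 ones => parity 0

0


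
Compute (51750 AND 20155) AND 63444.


Step 1: 51750 & 20155 = 18978
Step 2: 18978 & 63444 = 16896

16896


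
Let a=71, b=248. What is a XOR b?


71 ^ 248 = 191

191


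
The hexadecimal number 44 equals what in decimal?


44 hex = 68 decimal

68


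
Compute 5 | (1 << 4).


5 | (1 << 4) = 5 | 16 = 21

21


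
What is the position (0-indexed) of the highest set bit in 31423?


0b111101010111111. Highest set bit at position 14

14


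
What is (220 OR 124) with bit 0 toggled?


Step 1: 220 | 124 = 252
Step 2: 252 ^ (1 << 0) = 252 ^ 1 = 253

253


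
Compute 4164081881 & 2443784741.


0b11111000001100101101100011011001 & 0b10010001101010010011001000100101 = 0b10010000001000000001000000000001 = 2418020353

2418020353


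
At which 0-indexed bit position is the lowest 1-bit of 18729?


0b100100100101001. Lowest set bit at position 0

0


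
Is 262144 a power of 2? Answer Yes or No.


0b1000000000000000000. Only one bit set => Yes

Yes


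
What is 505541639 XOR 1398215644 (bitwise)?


0b11110001000011111010000000111 ^ 0b1010011010101110001001111011100 = 0b1001101011101101110011111011011 = 1299638235

1299638235


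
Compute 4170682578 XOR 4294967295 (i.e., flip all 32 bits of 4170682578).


4170682578 ^ 4294967295 = 124284717

124284717


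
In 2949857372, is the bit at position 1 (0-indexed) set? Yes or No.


0b10101111110100110100000001011100, bit 1 = 0. No

No


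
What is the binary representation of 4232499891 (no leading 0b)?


4232499891 = 11111100010001101101001010110011 in binary

11111100010001101101001010110011


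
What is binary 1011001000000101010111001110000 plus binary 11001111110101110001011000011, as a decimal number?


1011001000000101010111001110000 + 11001111110101110001011000011 = 1110010111111011001000100110011 = 1929220403

1929220403


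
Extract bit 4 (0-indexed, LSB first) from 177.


0b10110001, position 4 = 1

1


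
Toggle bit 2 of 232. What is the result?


232 ^ (1 << 2) = 232 ^ 4 = 236

236


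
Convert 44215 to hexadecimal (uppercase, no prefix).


44215 = ACB7 hex

ACB7


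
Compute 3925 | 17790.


0b111101010101 | 0b100010101111110 = 0b100111101111111 = 20351

20351


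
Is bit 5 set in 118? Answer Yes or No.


0b1110110, bit 5 = 1. Yes

Yes


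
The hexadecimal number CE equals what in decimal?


CE hex = 206 decimal

206


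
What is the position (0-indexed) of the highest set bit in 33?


0b100001. Highest set bit at position 5

5


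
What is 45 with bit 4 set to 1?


45 | (1 << 4) = 45 | 16 = 61

61


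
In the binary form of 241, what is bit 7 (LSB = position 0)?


0b11110001, position 7 = 1

1


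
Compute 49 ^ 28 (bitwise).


0b110001 ^ 0b11100 = 0b101101 = 45

45


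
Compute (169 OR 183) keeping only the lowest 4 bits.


Step 1: 169 | 183 = 191
Step 2: 191 & 15 = 15

15


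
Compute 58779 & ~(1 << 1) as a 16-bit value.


58779 & ~(1 << 1) = 58777

58777


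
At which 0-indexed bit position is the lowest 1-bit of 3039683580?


0b10110101001011011110001111111100. Lowest set bit at position 2

2


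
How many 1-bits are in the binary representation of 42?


0b101010 has 3 set bits

3


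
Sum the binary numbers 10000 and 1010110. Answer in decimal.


10000 + 1010110 = 1100110 = 102

102


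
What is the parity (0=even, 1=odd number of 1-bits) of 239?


0b11101111 has 7 ones => parity 1

1


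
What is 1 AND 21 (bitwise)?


0b1 & 0b10101 = 0b1 = 1

1


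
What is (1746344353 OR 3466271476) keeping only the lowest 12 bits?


Step 1: 1746344353 | 3466271476 = 4003404789
Step 2: 4003404789 & 4095 = 3061

3061


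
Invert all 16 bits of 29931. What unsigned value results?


29931 ^ 65535 = 35604

35604


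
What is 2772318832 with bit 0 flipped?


2772318832 ^ (1 << 0) = 2772318832 ^ 1 = 2772318833

2772318833


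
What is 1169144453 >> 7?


0b1000101101011111011101010000101 >> 7 = 0b100010110101111101110101 = 9133941

9133941


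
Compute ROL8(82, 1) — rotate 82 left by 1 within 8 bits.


Rotate 0b1010010 left by 1 (8-bit) = 0b10100100 = 164

164


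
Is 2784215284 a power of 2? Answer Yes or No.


0b10100101111100111100000011110100. Multiple bits set => No

No


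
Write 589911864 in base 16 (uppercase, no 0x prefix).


589911864 = 23295738 hex

23295738


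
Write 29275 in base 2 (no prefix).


29275 = 111001001011011 in binary

111001001011011


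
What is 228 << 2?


0b11100100 << 2 = 0b1110010000 = 912

912


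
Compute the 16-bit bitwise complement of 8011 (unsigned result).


~0b1111101001011 = 0b1110000010110100 = 57524 (16-bit unsigned)

57524


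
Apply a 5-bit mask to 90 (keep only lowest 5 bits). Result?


90 & 31 = 26

26


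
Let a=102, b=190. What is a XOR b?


102 ^ 190 = 216

216


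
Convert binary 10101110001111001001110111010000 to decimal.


10101110001111001001110111010000 in decimal = 2923208144

2923208144


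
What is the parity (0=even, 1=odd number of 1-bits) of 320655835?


0b10011000111001101000111011011 has 16 ones => parity 0

0


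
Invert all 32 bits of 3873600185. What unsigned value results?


3873600185 ^ 4294967295 = 421367110

421367110
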